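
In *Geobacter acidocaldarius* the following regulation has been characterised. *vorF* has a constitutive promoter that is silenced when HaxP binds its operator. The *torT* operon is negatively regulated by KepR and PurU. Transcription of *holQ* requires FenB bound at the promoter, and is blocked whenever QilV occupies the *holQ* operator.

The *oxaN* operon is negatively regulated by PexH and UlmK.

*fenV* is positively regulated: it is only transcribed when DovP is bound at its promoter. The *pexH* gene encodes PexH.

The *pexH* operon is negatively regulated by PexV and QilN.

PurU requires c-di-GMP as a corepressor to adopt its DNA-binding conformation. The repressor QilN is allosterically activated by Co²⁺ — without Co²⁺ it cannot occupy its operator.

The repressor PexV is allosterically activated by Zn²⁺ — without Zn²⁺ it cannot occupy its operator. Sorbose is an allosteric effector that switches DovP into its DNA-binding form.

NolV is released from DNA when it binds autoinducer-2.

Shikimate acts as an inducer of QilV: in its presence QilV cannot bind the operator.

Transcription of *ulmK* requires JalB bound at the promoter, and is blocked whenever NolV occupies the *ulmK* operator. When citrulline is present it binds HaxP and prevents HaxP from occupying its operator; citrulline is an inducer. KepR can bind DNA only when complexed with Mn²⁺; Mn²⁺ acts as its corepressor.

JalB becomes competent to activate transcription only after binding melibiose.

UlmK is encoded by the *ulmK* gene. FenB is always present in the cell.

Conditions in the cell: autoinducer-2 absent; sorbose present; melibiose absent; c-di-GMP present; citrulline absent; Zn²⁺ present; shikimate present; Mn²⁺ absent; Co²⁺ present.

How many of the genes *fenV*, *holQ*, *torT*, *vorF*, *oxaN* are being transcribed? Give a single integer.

Sorbose is present, so DovP is active.
No repressor is bound and DovP is active, so *fenV* is transcribed.
→ *fenV* is ON.
FenB is produced constitutively and is active.
Shikimate is present, so QilV is inactive.
No repressor is bound and FenB is active, so *holQ* is transcribed.
→ *holQ* is ON.
Mn²⁺ is absent, so KepR is inactive.
c-di-GMP is present, so PurU is active.
With repressor PurU bound, *torT* is not transcribed.
→ *torT* is OFF.
Citrulline is absent, so HaxP is active.
With repressor HaxP bound, *vorF* is not transcribed.
→ *vorF* is OFF.
Zn²⁺ is present, so PexV is active.
Co²⁺ is present, so QilN is active.
With repressor PexV bound, *pexH* is not transcribed.
So PexH is not produced.
Autoinducer-2 is absent, so NolV is active.
Melibiose is absent, so JalB is inactive.
With repressor NolV bound, *ulmK* is not transcribed.
So UlmK is not produced.
With no repressor bound, *oxaN* is transcribed.
→ *oxaN* is ON.
3 of the 5 genes are transcribed.

3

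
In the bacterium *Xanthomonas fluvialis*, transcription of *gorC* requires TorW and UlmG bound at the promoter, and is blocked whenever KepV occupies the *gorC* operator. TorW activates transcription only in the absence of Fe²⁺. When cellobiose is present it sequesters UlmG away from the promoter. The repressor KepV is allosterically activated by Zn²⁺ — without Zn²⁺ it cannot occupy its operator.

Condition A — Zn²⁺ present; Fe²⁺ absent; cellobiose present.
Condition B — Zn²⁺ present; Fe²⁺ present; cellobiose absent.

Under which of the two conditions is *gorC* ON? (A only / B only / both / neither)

Condition A:
Zn²⁺ is present, so KepV is active.
Fe²⁺ is absent, so TorW is active.
Cellobiose is present, so UlmG is inactive.
With repressor KepV bound, *gorC* is not transcribed.
→ *gorC* is OFF in A.
Condition B:
Zn²⁺ is present, so KepV is active.
Fe²⁺ is present, so TorW is inactive.
Cellobiose is absent, so UlmG is active.
With repressor KepV bound, *gorC* is not transcribed.
→ *gorC* is OFF in B.

neither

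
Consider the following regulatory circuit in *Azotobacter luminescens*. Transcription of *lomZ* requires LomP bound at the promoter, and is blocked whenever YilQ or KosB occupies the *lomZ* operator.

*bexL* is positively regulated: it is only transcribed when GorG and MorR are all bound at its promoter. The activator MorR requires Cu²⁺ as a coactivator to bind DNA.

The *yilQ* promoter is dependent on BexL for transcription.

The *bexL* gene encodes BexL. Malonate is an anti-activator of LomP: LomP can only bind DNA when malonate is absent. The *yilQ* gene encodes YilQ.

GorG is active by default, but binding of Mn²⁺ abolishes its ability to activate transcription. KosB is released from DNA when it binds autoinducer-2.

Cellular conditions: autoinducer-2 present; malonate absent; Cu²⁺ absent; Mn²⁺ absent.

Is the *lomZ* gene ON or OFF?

Malonate is absent, so LomP is active.
Mn²⁺ is absent, so GorG is active.
Cu²⁺ is absent, so MorR is inactive.
Required activator MorR is absent, so *bexL* is not transcribed.
So BexL is not produced.
Required activator BexL is absent, so *yilQ* is not transcribed.
So YilQ is not produced.
Autoinducer-2 is present, so KosB is inactive.
No repressor is bound and LomP is active, so *lomZ* is transcribed.

ON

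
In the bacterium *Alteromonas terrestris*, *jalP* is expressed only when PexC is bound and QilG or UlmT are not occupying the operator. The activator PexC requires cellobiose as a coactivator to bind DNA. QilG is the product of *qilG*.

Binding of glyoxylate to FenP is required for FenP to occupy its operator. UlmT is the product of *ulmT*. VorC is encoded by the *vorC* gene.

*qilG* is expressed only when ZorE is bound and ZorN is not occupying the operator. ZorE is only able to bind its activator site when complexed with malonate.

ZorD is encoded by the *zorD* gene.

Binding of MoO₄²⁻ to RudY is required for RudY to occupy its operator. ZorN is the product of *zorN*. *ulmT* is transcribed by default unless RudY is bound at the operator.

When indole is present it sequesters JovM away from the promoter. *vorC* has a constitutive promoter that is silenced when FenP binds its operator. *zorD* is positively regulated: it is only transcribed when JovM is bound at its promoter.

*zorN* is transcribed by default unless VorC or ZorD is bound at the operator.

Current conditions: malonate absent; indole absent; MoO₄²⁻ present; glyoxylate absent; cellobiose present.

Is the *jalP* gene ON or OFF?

Glyoxylate is absent, so FenP is inactive.
With no repressor bound, *vorC* is transcribed.
So VorC is produced and active.
Indole is absent, so JovM is active.
No repressor is bound and JovM is active, so *zorD* is transcribed.
So ZorD is produced and active.
With repressor VorC bound, *zorN* is not transcribed.
So ZorN is not produced.
Malonate is absent, so ZorE is inactive.
Required activator ZorE is absent, so *qilG* is not transcribed.
So QilG is not produced.
MoO₄²⁻ is present, so RudY is active.
With repressor RudY bound, *ulmT* is not transcribed.
So UlmT is not produced.
Cellobiose is present, so PexC is active.
No repressor is bound and PexC is active, so *jalP* is transcribed.

ON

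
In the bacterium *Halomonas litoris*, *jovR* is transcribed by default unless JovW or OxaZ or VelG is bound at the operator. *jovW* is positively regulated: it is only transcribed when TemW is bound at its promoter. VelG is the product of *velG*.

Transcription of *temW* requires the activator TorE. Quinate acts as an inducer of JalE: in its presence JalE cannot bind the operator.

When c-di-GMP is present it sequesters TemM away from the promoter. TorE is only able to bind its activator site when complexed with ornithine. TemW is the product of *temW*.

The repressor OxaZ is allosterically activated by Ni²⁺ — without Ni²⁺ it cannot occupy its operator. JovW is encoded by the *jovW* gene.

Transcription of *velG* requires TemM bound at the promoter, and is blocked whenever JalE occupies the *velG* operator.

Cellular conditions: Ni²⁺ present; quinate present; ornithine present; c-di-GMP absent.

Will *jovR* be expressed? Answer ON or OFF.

Ornithine is present, so TorE is active.
No repressor is bound and TorE is active, so *temW* is transcribed.
So TemW is produced and active.
No repressor is bound and TemW is active, so *jovW* is transcribed.
So JovW is produced and active.
Ni²⁺ is present, so OxaZ is active.
Quinate is present, so JalE is inactive.
c-di-GMP is absent, so TemM is active.
No repressor is bound and TemM is active, so *velG* is transcribed.
So VelG is produced and active.
With repressor JovW bound, *jovR* is not transcribed.

OFF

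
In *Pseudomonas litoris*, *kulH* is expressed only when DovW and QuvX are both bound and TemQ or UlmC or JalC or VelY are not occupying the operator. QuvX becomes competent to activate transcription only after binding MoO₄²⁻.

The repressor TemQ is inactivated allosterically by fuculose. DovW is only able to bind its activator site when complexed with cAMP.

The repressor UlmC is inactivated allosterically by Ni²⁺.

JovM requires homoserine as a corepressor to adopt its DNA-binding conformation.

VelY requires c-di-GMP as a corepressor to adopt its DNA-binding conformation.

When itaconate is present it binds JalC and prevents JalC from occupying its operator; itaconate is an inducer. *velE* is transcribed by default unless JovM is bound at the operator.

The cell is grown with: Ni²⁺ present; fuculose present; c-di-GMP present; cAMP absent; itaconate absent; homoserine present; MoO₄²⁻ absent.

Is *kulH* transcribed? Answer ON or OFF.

OFF

Fuculose is present, so TemQ is inactive.
cAMP is absent, so DovW is inactive.
Ni²⁺ is present, so UlmC is inactive.
MoO₄²⁻ is absent, so QuvX is inactive.
Itaconate is absent, so JalC is active.
c-di-GMP is present, so VelY is active.
With repressor JalC bound, *kulH* is not transcribed.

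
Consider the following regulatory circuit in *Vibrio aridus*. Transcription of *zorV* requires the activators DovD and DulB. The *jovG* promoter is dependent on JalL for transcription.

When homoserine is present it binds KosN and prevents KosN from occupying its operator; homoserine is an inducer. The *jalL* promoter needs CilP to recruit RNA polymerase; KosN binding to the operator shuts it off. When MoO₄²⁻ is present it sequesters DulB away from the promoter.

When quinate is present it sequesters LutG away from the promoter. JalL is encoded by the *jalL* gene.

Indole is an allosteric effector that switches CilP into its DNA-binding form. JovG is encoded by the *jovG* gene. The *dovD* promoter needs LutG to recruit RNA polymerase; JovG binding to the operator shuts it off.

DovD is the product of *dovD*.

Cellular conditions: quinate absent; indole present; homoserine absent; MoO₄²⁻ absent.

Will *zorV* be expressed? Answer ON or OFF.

ON

Indole is present, so CilP is active.
Homoserine is absent, so KosN is active.
With repressor KosN bound, *jalL* is not transcribed.
So JalL is not produced.
Required activator JalL is absent, so *jovG* is not transcribed.
So JovG is not produced.
Quinate is absent, so LutG is active.
No repressor is bound and LutG is active, so *dovD* is transcribed.
So DovD is produced and active.
MoO₄²⁻ is absent, so DulB is active.
No repressor is bound and DovD and DulB are active, so *zorV* is transcribed.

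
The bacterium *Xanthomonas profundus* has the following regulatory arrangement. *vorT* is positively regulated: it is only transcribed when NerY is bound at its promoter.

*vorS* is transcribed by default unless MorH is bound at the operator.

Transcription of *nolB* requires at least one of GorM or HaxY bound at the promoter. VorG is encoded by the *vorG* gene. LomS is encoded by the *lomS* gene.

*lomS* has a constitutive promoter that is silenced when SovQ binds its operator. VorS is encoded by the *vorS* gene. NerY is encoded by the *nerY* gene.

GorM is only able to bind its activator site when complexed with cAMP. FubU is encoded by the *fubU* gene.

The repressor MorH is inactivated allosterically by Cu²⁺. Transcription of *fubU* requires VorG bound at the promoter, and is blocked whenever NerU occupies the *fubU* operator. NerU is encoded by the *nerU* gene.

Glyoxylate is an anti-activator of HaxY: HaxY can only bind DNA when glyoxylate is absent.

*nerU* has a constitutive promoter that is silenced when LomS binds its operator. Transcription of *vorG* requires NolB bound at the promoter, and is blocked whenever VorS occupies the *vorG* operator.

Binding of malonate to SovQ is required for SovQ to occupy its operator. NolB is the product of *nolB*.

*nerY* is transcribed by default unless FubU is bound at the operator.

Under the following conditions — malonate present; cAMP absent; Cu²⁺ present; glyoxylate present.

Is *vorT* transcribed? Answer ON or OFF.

cAMP is absent, so GorM is inactive.
Glyoxylate is present, so HaxY is inactive.
No activator is available at the *nolB* promoter, so *nolB* is not transcribed.
So NolB is not produced.
Cu²⁺ is present, so MorH is inactive.
With no repressor bound, *vorS* is transcribed.
So VorS is produced and active.
With repressor VorS bound, *vorG* is not transcribed.
So VorG is not produced.
Malonate is present, so SovQ is active.
With repressor SovQ bound, *lomS* is not transcribed.
So LomS is not produced.
With no repressor bound, *nerU* is transcribed.
So NerU is produced and active.
With repressor NerU bound, *fubU* is not transcribed.
So FubU is not produced.
With no repressor bound, *nerY* is transcribed.
So NerY is produced and active.
No repressor is bound and NerY is active, so *vorT* is transcribed.

ON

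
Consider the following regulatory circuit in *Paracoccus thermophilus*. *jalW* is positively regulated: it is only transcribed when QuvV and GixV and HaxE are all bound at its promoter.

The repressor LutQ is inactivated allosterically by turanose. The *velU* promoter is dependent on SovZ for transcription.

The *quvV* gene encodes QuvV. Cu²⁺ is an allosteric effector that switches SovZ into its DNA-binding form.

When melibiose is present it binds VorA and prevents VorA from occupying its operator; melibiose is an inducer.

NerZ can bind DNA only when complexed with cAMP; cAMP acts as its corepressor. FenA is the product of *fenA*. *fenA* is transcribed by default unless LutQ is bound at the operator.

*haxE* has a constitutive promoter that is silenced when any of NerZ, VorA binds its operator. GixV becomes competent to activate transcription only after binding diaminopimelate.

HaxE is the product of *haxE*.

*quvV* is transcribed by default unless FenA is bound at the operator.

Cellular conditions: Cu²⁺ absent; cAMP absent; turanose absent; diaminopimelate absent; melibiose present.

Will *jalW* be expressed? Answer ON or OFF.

OFF

Turanose is absent, so LutQ is active.
With repressor LutQ bound, *fenA* is not transcribed.
So FenA is not produced.
With no repressor bound, *quvV* is transcribed.
So QuvV is produced and active.
Diaminopimelate is absent, so GixV is inactive.
cAMP is absent, so NerZ is inactive.
Melibiose is present, so VorA is inactive.
With no repressor bound, *haxE* is transcribed.
So HaxE is produced and active.
Required activator GixV is absent, so *jalW* is not transcribed.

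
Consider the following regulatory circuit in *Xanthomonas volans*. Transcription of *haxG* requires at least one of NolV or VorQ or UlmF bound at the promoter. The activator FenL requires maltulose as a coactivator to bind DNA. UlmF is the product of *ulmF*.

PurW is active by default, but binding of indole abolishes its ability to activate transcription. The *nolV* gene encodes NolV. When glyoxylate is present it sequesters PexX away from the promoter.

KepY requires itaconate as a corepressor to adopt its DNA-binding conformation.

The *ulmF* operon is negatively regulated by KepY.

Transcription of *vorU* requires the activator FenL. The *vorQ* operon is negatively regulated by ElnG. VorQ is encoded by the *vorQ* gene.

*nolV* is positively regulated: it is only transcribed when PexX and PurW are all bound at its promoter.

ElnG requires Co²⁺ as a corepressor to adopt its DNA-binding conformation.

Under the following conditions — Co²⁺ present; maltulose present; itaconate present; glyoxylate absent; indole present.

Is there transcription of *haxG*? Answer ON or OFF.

OFF

Glyoxylate is absent, so PexX is active.
Indole is present, so PurW is inactive.
Required activator PurW is absent, so *nolV* is not transcribed.
So NolV is not produced.
Co²⁺ is present, so ElnG is active.
With repressor ElnG bound, *vorQ* is not transcribed.
So VorQ is not produced.
Itaconate is present, so KepY is active.
With repressor KepY bound, *ulmF* is not transcribed.
So UlmF is not produced.
No activator is available at the *haxG* promoter, so *haxG* is not transcribed.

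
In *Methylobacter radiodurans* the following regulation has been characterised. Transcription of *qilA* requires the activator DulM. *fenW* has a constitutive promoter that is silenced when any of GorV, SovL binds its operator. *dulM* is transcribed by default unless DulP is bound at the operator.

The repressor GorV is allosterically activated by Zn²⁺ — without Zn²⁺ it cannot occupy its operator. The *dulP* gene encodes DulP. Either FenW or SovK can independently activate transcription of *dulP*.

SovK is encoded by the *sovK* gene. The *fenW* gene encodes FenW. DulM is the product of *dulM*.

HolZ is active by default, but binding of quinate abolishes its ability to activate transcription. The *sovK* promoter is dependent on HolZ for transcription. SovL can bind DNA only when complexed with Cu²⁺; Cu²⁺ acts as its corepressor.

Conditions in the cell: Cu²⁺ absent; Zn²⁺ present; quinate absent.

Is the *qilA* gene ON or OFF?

Zn²⁺ is present, so GorV is active.
Cu²⁺ is absent, so SovL is inactive.
With repressor GorV bound, *fenW* is not transcribed.
So FenW is not produced.
Quinate is absent, so HolZ is active.
No repressor is bound and HolZ is active, so *sovK* is transcribed.
So SovK is produced and active.
Activator SovK is present, so *dulP* is transcribed.
So DulP is produced and active.
With repressor DulP bound, *dulM* is not transcribed.
So DulM is not produced.
Required activator DulM is absent, so *qilA* is not transcribed.

OFF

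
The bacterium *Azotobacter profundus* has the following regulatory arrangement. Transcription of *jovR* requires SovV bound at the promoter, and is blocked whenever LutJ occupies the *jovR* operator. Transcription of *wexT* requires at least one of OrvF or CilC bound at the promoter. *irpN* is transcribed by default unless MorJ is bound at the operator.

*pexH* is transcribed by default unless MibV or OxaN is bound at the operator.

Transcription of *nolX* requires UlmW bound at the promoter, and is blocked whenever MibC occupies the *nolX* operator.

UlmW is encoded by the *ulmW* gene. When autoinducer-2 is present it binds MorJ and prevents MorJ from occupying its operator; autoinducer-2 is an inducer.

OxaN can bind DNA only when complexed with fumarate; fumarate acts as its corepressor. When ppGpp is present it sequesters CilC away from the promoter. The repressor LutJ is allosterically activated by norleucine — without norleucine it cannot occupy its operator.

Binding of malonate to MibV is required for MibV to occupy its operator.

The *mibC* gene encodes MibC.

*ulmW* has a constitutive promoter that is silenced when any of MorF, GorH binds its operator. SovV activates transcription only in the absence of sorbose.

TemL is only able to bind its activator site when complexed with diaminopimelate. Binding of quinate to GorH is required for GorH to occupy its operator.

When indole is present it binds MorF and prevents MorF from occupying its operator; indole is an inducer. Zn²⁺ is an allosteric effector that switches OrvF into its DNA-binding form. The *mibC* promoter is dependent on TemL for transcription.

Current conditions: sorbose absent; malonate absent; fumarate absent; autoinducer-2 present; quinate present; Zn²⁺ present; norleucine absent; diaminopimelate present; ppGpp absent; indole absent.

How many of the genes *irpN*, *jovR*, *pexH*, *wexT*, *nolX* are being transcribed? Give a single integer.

4

Autoinducer-2 is present, so MorJ is inactive.
With no repressor bound, *irpN* is transcribed.
→ *irpN* is ON.
Sorbose is absent, so SovV is active.
Norleucine is absent, so LutJ is inactive.
No repressor is bound and SovV is active, so *jovR* is transcribed.
→ *jovR* is ON.
Malonate is absent, so MibV is inactive.
Fumarate is absent, so OxaN is inactive.
With no repressor bound, *pexH* is transcribed.
→ *pexH* is ON.
Zn²⁺ is present, so OrvF is active.
ppGpp is absent, so CilC is active.
Activator OrvF is present, so *wexT* is transcribed.
→ *wexT* is ON.
Indole is absent, so MorF is active.
Quinate is present, so GorH is active.
With repressor MorF bound, *ulmW* is not transcribed.
So UlmW is not produced.
Diaminopimelate is present, so TemL is active.
No repressor is bound and TemL is active, so *mibC* is transcribed.
So MibC is produced and active.
With repressor MibC bound, *nolX* is not transcribed.
→ *nolX* is OFF.
4 of the 5 genes are transcribed.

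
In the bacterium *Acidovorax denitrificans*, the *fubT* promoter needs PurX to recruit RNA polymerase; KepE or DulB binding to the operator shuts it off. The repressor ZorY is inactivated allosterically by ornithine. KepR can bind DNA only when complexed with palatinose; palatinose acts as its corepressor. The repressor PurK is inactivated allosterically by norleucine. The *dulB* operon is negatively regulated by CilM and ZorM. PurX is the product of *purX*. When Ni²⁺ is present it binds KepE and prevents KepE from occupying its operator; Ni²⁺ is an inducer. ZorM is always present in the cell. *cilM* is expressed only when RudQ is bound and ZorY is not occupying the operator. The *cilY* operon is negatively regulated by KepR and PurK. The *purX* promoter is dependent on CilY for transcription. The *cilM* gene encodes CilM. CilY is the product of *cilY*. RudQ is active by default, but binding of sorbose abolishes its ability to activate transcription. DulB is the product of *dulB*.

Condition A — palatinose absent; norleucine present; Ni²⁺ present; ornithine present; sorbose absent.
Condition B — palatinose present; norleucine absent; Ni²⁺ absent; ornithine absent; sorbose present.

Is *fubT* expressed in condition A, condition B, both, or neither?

A only

Condition A:
Palatinose is absent, so KepR is inactive.
Norleucine is present, so PurK is inactive.
With no repressor bound, *cilY* is transcribed.
So CilY is produced and active.
No repressor is bound and CilY is active, so *purX* is transcribed.
So PurX is produced and active.
Ni²⁺ is present, so KepE is inactive.
Ornithine is present, so ZorY is inactive.
Sorbose is absent, so RudQ is active.
No repressor is bound and RudQ is active, so *cilM* is transcribed.
So CilM is produced and active.
ZorM is produced constitutively and is active.
With repressor CilM bound, *dulB* is not transcribed.
So DulB is not produced.
No repressor is bound and PurX is active, so *fubT* is transcribed.
→ *fubT* is ON in A.
Condition B:
Palatinose is present, so KepR is active.
Norleucine is absent, so PurK is active.
With repressor KepR bound, *cilY* is not transcribed.
So CilY is not produced.
Required activator CilY is absent, so *purX* is not transcribed.
So PurX is not produced.
Ni²⁺ is absent, so KepE is active.
Ornithine is absent, so ZorY is active.
Sorbose is present, so RudQ is inactive.
With repressor ZorY bound, *cilM* is not transcribed.
So CilM is not produced.
ZorM is produced constitutively and is active.
With repressor ZorM bound, *dulB* is not transcribed.
So DulB is not produced.
With repressor KepE bound, *fubT* is not transcribed.
→ *fubT* is OFF in B.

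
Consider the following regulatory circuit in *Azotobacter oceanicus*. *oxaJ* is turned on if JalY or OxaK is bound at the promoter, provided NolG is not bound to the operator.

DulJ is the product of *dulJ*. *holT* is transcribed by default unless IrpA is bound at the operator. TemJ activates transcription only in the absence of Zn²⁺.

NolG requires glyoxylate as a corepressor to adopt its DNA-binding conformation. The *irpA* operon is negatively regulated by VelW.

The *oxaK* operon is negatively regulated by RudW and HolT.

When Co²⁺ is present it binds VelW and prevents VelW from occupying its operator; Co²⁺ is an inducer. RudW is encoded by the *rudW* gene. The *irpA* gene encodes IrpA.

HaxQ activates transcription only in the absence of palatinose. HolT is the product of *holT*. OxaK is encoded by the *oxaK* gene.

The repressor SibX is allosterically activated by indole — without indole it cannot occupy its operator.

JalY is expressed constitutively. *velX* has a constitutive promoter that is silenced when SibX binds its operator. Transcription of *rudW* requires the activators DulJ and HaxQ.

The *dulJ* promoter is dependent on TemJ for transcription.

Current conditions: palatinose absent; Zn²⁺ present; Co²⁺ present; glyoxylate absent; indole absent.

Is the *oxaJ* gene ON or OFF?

ON

JalY is produced constitutively and is active.
Zn²⁺ is present, so TemJ is inactive.
Required activator TemJ is absent, so *dulJ* is not transcribed.
So DulJ is not produced.
Palatinose is absent, so HaxQ is active.
Required activator DulJ is absent, so *rudW* is not transcribed.
So RudW is not produced.
Co²⁺ is present, so VelW is inactive.
With no repressor bound, *irpA* is transcribed.
So IrpA is produced and active.
With repressor IrpA bound, *holT* is not transcribed.
So HolT is not produced.
With no repressor bound, *oxaK* is transcribed.
So OxaK is produced and active.
Glyoxylate is absent, so NolG is inactive.
Activator JalY is present, so *oxaJ* is transcribed.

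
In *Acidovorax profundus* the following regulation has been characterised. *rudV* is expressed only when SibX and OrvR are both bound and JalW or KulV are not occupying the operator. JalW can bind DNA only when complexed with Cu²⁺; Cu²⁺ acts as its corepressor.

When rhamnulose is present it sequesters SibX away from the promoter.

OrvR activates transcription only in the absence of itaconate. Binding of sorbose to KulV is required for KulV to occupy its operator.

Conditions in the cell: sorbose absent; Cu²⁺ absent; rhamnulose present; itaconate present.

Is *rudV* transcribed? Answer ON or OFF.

OFF

Cu²⁺ is absent, so JalW is inactive.
Sorbose is absent, so KulV is inactive.
Rhamnulose is present, so SibX is inactive.
Itaconate is present, so OrvR is inactive.
Required activator SibX is absent, so *rudV* is not transcribed.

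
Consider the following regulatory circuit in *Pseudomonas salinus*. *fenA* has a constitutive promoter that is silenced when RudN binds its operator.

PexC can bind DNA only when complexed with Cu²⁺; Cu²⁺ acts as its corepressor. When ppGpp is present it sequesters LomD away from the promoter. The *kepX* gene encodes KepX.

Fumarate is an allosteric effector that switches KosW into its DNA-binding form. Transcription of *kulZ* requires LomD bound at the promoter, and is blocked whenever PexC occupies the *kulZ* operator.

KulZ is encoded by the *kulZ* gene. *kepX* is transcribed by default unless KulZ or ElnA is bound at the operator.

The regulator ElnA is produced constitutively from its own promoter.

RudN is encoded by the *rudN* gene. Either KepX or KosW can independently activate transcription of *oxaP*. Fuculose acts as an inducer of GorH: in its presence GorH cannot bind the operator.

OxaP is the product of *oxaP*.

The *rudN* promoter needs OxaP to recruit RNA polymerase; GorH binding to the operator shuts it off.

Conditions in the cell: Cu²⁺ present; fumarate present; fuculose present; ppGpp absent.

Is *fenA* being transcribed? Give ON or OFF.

Cu²⁺ is present, so PexC is active.
ppGpp is absent, so LomD is active.
With repressor PexC bound, *kulZ* is not transcribed.
So KulZ is not produced.
ElnA is produced constitutively and is active.
With repressor ElnA bound, *kepX* is not transcribed.
So KepX is not produced.
Fumarate is present, so KosW is active.
Activator KosW is present, so *oxaP* is transcribed.
So OxaP is produced and active.
Fuculose is present, so GorH is inactive.
No repressor is bound and OxaP is active, so *rudN* is transcribed.
So RudN is produced and active.
With repressor RudN bound, *fenA* is not transcribed.

OFF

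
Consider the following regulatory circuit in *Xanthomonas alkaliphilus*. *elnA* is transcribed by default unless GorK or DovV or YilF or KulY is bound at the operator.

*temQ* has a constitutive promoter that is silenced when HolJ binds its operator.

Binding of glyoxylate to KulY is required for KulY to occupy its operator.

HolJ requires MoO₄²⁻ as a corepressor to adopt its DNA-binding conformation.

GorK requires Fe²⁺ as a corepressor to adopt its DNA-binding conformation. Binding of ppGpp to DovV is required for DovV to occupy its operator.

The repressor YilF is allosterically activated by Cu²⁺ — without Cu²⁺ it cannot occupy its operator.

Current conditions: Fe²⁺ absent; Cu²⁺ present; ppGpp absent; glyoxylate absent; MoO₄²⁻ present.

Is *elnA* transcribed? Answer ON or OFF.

Fe²⁺ is absent, so GorK is inactive.
ppGpp is absent, so DovV is inactive.
Cu²⁺ is present, so YilF is active.
Glyoxylate is absent, so KulY is inactive.
With repressor YilF bound, *elnA* is not transcribed.

OFF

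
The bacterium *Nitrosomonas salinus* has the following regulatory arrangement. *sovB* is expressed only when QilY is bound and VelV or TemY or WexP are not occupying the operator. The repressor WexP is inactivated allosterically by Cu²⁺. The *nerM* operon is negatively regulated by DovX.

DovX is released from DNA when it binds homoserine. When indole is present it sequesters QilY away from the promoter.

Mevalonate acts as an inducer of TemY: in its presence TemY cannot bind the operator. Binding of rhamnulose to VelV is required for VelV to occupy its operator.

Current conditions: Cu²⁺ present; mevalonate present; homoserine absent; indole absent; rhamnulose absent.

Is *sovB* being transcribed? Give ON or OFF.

Indole is absent, so QilY is active.
Rhamnulose is absent, so VelV is inactive.
Mevalonate is present, so TemY is inactive.
Cu²⁺ is present, so WexP is inactive.
No repressor is bound and QilY is active, so *sovB* is transcribed.

ON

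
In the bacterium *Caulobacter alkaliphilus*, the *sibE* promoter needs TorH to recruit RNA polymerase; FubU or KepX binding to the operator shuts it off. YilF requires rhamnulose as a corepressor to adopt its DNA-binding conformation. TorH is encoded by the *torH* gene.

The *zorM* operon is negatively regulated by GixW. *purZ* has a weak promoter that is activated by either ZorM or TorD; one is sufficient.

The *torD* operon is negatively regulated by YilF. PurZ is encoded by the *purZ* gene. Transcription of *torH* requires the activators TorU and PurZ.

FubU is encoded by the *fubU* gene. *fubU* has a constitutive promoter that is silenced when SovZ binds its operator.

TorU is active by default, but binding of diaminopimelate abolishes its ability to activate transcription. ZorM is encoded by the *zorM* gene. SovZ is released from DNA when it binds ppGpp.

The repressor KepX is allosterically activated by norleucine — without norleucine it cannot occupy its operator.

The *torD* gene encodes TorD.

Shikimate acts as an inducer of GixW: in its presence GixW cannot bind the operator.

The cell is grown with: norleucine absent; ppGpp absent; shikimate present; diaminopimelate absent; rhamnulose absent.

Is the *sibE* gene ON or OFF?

ON

ppGpp is absent, so SovZ is active.
With repressor SovZ bound, *fubU* is not transcribed.
So FubU is not produced.
Norleucine is absent, so KepX is inactive.
Diaminopimelate is absent, so TorU is active.
Shikimate is present, so GixW is inactive.
With no repressor bound, *zorM* is transcribed.
So ZorM is produced and active.
Rhamnulose is absent, so YilF is inactive.
With no repressor bound, *torD* is transcribed.
So TorD is produced and active.
Activator ZorM is present, so *purZ* is transcribed.
So PurZ is produced and active.
No repressor is bound and TorU and PurZ are active, so *torH* is transcribed.
So TorH is produced and active.
No repressor is bound and TorH is active, so *sibE* is transcribed.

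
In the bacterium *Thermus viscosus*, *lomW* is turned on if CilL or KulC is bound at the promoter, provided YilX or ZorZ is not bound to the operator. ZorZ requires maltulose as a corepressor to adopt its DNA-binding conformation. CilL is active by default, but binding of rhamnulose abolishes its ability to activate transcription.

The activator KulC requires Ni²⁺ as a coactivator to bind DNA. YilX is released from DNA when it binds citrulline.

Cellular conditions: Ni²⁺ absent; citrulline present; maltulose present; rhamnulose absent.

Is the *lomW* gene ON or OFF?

Citrulline is present, so YilX is inactive.
Rhamnulose is absent, so CilL is active.
Ni²⁺ is absent, so KulC is inactive.
Maltulose is present, so ZorZ is active.
With repressor ZorZ bound, *lomW* is not transcribed.

OFF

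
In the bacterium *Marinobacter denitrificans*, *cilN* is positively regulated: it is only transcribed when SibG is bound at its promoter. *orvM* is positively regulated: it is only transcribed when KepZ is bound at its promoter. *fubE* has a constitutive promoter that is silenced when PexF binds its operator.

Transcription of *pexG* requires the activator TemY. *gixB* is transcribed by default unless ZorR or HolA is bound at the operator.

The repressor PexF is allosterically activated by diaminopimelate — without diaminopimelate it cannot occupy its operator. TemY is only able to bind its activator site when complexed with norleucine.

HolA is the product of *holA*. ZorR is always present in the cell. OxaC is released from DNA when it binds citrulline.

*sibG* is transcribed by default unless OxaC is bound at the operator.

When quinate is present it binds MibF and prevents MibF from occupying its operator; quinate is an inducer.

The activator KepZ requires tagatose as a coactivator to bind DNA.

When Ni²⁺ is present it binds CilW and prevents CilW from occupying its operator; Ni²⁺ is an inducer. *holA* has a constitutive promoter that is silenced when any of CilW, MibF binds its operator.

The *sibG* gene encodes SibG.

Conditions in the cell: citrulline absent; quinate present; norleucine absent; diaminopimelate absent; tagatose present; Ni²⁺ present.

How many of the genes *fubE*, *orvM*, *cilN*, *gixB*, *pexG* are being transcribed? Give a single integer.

2

Diaminopimelate is absent, so PexF is inactive.
With no repressor bound, *fubE* is transcribed.
→ *fubE* is ON.
Tagatose is present, so KepZ is active.
No repressor is bound and KepZ is active, so *orvM* is transcribed.
→ *orvM* is ON.
Citrulline is absent, so OxaC is active.
With repressor OxaC bound, *sibG* is not transcribed.
So SibG is not produced.
Required activator SibG is absent, so *cilN* is not transcribed.
→ *cilN* is OFF.
ZorR is produced constitutively and is active.
Ni²⁺ is present, so CilW is inactive.
Quinate is present, so MibF is inactive.
With no repressor bound, *holA* is transcribed.
So HolA is produced and active.
With repressor ZorR bound, *gixB* is not transcribed.
→ *gixB* is OFF.
Norleucine is absent, so TemY is inactive.
Required activator TemY is absent, so *pexG* is not transcribed.
→ *pexG* is OFF.
2 of the 5 genes are transcribed.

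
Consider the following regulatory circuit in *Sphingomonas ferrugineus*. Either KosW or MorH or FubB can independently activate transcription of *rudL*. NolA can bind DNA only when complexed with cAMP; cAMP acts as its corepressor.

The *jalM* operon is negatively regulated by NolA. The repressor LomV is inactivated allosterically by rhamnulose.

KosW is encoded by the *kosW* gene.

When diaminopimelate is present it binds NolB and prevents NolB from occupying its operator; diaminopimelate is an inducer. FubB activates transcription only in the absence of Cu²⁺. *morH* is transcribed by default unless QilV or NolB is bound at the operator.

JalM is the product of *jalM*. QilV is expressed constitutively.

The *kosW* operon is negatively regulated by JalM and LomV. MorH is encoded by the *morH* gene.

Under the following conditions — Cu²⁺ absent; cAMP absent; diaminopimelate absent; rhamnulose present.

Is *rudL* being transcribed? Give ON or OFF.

ON

cAMP is absent, so NolA is inactive.
With no repressor bound, *jalM* is transcribed.
So JalM is produced and active.
Rhamnulose is present, so LomV is inactive.
With repressor JalM bound, *kosW* is not transcribed.
So KosW is not produced.
QilV is produced constitutively and is active.
Diaminopimelate is absent, so NolB is active.
With repressor QilV bound, *morH* is not transcribed.
So MorH is not produced.
Cu²⁺ is absent, so FubB is active.
Activator FubB is present, so *rudL* is transcribed.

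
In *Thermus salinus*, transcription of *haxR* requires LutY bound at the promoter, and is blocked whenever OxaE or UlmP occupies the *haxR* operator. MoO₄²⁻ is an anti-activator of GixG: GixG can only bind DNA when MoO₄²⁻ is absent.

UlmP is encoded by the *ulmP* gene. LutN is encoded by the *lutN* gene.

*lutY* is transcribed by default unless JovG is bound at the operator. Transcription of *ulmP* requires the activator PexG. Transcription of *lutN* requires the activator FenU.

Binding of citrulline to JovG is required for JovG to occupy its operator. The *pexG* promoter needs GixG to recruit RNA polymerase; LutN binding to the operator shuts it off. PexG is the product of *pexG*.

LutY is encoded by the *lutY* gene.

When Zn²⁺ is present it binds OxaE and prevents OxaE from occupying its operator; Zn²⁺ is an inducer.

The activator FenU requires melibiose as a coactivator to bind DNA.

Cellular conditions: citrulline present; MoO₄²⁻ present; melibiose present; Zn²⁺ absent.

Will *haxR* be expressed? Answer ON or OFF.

Zn²⁺ is absent, so OxaE is active.
Citrulline is present, so JovG is active.
With repressor JovG bound, *lutY* is not transcribed.
So LutY is not produced.
MoO₄²⁻ is present, so GixG is inactive.
Melibiose is present, so FenU is active.
No repressor is bound and FenU is active, so *lutN* is transcribed.
So LutN is produced and active.
With repressor LutN bound, *pexG* is not transcribed.
So PexG is not produced.
Required activator PexG is absent, so *ulmP* is not transcribed.
So UlmP is not produced.
With repressor OxaE bound, *haxR* is not transcribed.

OFF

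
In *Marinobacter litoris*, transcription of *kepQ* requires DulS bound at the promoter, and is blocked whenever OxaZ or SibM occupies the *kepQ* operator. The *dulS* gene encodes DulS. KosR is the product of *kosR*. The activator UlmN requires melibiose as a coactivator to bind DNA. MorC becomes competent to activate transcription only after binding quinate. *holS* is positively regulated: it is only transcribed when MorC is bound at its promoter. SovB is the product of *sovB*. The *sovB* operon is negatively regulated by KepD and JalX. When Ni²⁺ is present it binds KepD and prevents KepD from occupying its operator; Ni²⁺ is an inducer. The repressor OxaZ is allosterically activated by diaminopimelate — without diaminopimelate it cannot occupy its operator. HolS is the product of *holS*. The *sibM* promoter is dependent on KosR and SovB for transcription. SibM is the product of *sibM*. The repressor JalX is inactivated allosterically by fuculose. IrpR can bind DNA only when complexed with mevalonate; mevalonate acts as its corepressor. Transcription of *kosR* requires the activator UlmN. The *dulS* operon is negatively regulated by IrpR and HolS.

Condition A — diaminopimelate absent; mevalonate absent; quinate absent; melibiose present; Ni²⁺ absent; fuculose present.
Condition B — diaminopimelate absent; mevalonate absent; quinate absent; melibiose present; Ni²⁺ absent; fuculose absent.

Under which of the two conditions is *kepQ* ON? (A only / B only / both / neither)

both

Condition A:
Diaminopimelate is absent, so OxaZ is inactive.
Mevalonate is absent, so IrpR is inactive.
Quinate is absent, so MorC is inactive.
Required activator MorC is absent, so *holS* is not transcribed.
So HolS is not produced.
With no repressor bound, *dulS* is transcribed.
So DulS is produced and active.
Melibiose is present, so UlmN is active.
No repressor is bound and UlmN is active, so *kosR* is transcribed.
So KosR is produced and active.
Ni²⁺ is absent, so KepD is active.
Fuculose is present, so JalX is inactive.
With repressor KepD bound, *sovB* is not transcribed.
So SovB is not produced.
Required activator SovB is absent, so *sibM* is not transcribed.
So SibM is not produced.
No repressor is bound and DulS is active, so *kepQ* is transcribed.
→ *kepQ* is ON in A.
Condition B:
Diaminopimelate is absent, so OxaZ is inactive.
Mevalonate is absent, so IrpR is inactive.
Quinate is absent, so MorC is inactive.
Required activator MorC is absent, so *holS* is not transcribed.
So HolS is not produced.
With no repressor bound, *dulS* is transcribed.
So DulS is produced and active.
Melibiose is present, so UlmN is active.
No repressor is bound and UlmN is active, so *kosR* is transcribed.
So KosR is produced and active.
Ni²⁺ is absent, so KepD is active.
Fuculose is absent, so JalX is active.
With repressor KepD bound, *sovB* is not transcribed.
So SovB is not produced.
Required activator SovB is absent, so *sibM* is not transcribed.
So SibM is not produced.
No repressor is bound and DulS is active, so *kepQ* is transcribed.
→ *kepQ* is ON in B.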